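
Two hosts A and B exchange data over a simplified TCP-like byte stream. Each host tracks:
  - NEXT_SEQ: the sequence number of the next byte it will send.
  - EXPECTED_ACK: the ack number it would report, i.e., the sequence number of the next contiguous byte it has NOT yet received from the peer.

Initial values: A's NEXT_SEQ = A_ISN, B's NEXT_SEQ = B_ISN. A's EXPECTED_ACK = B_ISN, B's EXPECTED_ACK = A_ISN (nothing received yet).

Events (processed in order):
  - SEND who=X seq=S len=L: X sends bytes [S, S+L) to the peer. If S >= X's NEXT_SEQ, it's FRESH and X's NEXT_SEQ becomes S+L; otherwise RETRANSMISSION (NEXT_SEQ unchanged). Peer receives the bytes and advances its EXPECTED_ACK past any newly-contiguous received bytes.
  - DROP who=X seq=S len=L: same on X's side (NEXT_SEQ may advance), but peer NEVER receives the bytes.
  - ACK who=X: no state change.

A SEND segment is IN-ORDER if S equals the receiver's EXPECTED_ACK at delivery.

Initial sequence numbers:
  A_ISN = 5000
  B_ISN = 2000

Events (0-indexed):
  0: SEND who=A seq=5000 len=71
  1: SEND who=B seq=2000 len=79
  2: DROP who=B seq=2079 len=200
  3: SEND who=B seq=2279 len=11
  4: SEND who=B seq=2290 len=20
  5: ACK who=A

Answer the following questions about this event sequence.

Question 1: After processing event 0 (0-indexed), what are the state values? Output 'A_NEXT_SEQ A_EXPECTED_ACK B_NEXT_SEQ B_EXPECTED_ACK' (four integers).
After event 0: A_seq=5071 A_ack=2000 B_seq=2000 B_ack=5071

5071 2000 2000 5071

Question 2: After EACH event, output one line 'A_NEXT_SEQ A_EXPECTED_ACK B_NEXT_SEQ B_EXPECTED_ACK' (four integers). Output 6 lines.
5071 2000 2000 5071
5071 2079 2079 5071
5071 2079 2279 5071
5071 2079 2290 5071
5071 2079 2310 5071
5071 2079 2310 5071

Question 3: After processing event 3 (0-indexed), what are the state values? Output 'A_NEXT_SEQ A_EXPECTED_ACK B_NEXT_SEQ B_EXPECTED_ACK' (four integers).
After event 0: A_seq=5071 A_ack=2000 B_seq=2000 B_ack=5071
After event 1: A_seq=5071 A_ack=2079 B_seq=2079 B_ack=5071
After event 2: A_seq=5071 A_ack=2079 B_seq=2279 B_ack=5071
After event 3: A_seq=5071 A_ack=2079 B_seq=2290 B_ack=5071

5071 2079 2290 5071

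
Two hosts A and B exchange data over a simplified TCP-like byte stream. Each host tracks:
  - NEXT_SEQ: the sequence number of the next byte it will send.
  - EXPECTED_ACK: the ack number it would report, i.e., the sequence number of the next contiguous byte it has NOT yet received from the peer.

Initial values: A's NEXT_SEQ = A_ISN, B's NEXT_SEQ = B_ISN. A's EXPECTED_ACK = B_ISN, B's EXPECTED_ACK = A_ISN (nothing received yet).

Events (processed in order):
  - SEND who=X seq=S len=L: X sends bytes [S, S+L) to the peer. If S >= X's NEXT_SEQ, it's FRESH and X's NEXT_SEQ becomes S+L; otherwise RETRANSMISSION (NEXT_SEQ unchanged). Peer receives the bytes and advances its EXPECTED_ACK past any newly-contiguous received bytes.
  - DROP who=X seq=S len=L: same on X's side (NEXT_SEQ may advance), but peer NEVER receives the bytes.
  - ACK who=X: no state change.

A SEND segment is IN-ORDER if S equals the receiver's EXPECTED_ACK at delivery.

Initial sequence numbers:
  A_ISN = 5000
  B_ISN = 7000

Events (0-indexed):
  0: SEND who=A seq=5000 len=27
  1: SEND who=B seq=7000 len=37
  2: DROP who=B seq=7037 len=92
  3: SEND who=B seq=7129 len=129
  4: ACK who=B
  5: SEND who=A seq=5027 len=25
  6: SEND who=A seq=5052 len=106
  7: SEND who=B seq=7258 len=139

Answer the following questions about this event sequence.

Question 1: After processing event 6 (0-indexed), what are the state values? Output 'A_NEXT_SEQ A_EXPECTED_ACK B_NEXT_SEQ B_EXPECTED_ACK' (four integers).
After event 0: A_seq=5027 A_ack=7000 B_seq=7000 B_ack=5027
After event 1: A_seq=5027 A_ack=7037 B_seq=7037 B_ack=5027
After event 2: A_seq=5027 A_ack=7037 B_seq=7129 B_ack=5027
After event 3: A_seq=5027 A_ack=7037 B_seq=7258 B_ack=5027
After event 4: A_seq=5027 A_ack=7037 B_seq=7258 B_ack=5027
After event 5: A_seq=5052 A_ack=7037 B_seq=7258 B_ack=5052
After event 6: A_seq=5158 A_ack=7037 B_seq=7258 B_ack=5158

5158 7037 7258 5158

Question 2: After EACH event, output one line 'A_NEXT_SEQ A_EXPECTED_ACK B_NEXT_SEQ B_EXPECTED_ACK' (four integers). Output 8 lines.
5027 7000 7000 5027
5027 7037 7037 5027
5027 7037 7129 5027
5027 7037 7258 5027
5027 7037 7258 5027
5052 7037 7258 5052
5158 7037 7258 5158
5158 7037 7397 5158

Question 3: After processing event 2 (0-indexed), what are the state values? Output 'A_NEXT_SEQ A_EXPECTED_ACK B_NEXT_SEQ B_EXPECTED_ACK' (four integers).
After event 0: A_seq=5027 A_ack=7000 B_seq=7000 B_ack=5027
After event 1: A_seq=5027 A_ack=7037 B_seq=7037 B_ack=5027
After event 2: A_seq=5027 A_ack=7037 B_seq=7129 B_ack=5027

5027 7037 7129 5027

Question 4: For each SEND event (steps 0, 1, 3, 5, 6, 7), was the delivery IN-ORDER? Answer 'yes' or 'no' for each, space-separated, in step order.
Answer: yes yes no yes yes no

Derivation:
Step 0: SEND seq=5000 -> in-order
Step 1: SEND seq=7000 -> in-order
Step 3: SEND seq=7129 -> out-of-order
Step 5: SEND seq=5027 -> in-order
Step 6: SEND seq=5052 -> in-order
Step 7: SEND seq=7258 -> out-of-order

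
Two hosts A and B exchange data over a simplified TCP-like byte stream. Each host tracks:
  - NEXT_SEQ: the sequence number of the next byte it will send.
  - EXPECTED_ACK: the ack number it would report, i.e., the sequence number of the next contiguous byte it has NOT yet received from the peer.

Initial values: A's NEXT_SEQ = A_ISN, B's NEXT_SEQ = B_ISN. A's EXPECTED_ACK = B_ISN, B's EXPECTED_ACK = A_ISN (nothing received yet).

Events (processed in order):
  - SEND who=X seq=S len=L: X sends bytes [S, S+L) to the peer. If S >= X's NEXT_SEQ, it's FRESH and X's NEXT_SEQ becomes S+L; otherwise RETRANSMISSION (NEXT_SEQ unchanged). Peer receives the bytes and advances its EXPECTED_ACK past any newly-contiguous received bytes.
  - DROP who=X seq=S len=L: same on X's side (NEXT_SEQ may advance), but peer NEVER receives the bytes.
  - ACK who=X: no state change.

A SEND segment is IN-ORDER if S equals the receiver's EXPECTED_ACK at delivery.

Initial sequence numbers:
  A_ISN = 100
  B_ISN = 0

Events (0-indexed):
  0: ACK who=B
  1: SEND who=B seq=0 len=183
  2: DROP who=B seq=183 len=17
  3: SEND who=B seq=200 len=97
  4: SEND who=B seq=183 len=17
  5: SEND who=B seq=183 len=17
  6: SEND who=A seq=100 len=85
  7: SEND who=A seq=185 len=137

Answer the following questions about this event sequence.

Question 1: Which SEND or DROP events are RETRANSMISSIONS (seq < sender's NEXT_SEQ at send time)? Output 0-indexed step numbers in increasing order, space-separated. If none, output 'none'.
Step 1: SEND seq=0 -> fresh
Step 2: DROP seq=183 -> fresh
Step 3: SEND seq=200 -> fresh
Step 4: SEND seq=183 -> retransmit
Step 5: SEND seq=183 -> retransmit
Step 6: SEND seq=100 -> fresh
Step 7: SEND seq=185 -> fresh

Answer: 4 5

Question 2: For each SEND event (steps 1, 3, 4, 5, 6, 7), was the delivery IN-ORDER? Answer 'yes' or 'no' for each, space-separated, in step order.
Answer: yes no yes no yes yes

Derivation:
Step 1: SEND seq=0 -> in-order
Step 3: SEND seq=200 -> out-of-order
Step 4: SEND seq=183 -> in-order
Step 5: SEND seq=183 -> out-of-order
Step 6: SEND seq=100 -> in-order
Step 7: SEND seq=185 -> in-order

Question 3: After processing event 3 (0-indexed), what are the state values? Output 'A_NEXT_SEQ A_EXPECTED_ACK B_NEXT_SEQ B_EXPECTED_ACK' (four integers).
After event 0: A_seq=100 A_ack=0 B_seq=0 B_ack=100
After event 1: A_seq=100 A_ack=183 B_seq=183 B_ack=100
After event 2: A_seq=100 A_ack=183 B_seq=200 B_ack=100
After event 3: A_seq=100 A_ack=183 B_seq=297 B_ack=100

100 183 297 100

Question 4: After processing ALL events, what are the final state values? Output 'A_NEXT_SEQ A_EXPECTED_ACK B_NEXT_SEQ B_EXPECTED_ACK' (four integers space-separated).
Answer: 322 297 297 322

Derivation:
After event 0: A_seq=100 A_ack=0 B_seq=0 B_ack=100
After event 1: A_seq=100 A_ack=183 B_seq=183 B_ack=100
After event 2: A_seq=100 A_ack=183 B_seq=200 B_ack=100
After event 3: A_seq=100 A_ack=183 B_seq=297 B_ack=100
After event 4: A_seq=100 A_ack=297 B_seq=297 B_ack=100
After event 5: A_seq=100 A_ack=297 B_seq=297 B_ack=100
After event 6: A_seq=185 A_ack=297 B_seq=297 B_ack=185
After event 7: A_seq=322 A_ack=297 B_seq=297 B_ack=322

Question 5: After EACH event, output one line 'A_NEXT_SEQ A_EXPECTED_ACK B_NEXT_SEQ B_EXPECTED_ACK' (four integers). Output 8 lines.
100 0 0 100
100 183 183 100
100 183 200 100
100 183 297 100
100 297 297 100
100 297 297 100
185 297 297 185
322 297 297 322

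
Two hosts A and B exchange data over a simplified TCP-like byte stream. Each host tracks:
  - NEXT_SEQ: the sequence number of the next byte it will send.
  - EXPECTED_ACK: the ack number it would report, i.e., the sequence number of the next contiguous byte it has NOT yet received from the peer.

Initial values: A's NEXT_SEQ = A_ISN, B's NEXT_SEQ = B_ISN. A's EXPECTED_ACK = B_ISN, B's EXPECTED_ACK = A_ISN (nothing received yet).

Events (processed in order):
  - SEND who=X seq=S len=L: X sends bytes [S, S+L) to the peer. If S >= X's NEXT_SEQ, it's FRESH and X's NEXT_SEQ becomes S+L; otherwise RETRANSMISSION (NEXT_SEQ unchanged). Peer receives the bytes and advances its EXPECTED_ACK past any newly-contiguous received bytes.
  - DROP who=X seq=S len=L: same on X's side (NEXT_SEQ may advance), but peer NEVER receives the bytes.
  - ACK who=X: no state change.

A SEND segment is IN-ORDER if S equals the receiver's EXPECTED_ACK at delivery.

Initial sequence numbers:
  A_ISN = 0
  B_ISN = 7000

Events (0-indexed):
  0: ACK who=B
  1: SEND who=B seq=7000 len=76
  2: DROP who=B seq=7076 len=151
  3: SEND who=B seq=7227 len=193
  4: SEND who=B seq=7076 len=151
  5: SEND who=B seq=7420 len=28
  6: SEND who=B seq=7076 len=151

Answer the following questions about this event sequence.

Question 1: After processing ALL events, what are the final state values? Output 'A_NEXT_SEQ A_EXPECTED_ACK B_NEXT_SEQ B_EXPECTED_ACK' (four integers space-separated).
Answer: 0 7448 7448 0

Derivation:
After event 0: A_seq=0 A_ack=7000 B_seq=7000 B_ack=0
After event 1: A_seq=0 A_ack=7076 B_seq=7076 B_ack=0
After event 2: A_seq=0 A_ack=7076 B_seq=7227 B_ack=0
After event 3: A_seq=0 A_ack=7076 B_seq=7420 B_ack=0
After event 4: A_seq=0 A_ack=7420 B_seq=7420 B_ack=0
After event 5: A_seq=0 A_ack=7448 B_seq=7448 B_ack=0
After event 6: A_seq=0 A_ack=7448 B_seq=7448 B_ack=0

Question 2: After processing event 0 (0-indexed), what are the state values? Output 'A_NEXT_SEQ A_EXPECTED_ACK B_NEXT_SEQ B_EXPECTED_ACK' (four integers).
After event 0: A_seq=0 A_ack=7000 B_seq=7000 B_ack=0

0 7000 7000 0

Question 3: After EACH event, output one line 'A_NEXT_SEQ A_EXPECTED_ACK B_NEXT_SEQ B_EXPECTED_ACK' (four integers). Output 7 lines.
0 7000 7000 0
0 7076 7076 0
0 7076 7227 0
0 7076 7420 0
0 7420 7420 0
0 7448 7448 0
0 7448 7448 0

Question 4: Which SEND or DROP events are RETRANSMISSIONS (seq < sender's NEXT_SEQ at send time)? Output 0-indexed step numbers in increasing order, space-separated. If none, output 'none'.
Answer: 4 6

Derivation:
Step 1: SEND seq=7000 -> fresh
Step 2: DROP seq=7076 -> fresh
Step 3: SEND seq=7227 -> fresh
Step 4: SEND seq=7076 -> retransmit
Step 5: SEND seq=7420 -> fresh
Step 6: SEND seq=7076 -> retransmit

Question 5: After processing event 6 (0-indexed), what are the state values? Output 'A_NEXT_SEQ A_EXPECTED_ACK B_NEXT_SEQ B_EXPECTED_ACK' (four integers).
After event 0: A_seq=0 A_ack=7000 B_seq=7000 B_ack=0
After event 1: A_seq=0 A_ack=7076 B_seq=7076 B_ack=0
After event 2: A_seq=0 A_ack=7076 B_seq=7227 B_ack=0
After event 3: A_seq=0 A_ack=7076 B_seq=7420 B_ack=0
After event 4: A_seq=0 A_ack=7420 B_seq=7420 B_ack=0
After event 5: A_seq=0 A_ack=7448 B_seq=7448 B_ack=0
After event 6: A_seq=0 A_ack=7448 B_seq=7448 B_ack=0

0 7448 7448 0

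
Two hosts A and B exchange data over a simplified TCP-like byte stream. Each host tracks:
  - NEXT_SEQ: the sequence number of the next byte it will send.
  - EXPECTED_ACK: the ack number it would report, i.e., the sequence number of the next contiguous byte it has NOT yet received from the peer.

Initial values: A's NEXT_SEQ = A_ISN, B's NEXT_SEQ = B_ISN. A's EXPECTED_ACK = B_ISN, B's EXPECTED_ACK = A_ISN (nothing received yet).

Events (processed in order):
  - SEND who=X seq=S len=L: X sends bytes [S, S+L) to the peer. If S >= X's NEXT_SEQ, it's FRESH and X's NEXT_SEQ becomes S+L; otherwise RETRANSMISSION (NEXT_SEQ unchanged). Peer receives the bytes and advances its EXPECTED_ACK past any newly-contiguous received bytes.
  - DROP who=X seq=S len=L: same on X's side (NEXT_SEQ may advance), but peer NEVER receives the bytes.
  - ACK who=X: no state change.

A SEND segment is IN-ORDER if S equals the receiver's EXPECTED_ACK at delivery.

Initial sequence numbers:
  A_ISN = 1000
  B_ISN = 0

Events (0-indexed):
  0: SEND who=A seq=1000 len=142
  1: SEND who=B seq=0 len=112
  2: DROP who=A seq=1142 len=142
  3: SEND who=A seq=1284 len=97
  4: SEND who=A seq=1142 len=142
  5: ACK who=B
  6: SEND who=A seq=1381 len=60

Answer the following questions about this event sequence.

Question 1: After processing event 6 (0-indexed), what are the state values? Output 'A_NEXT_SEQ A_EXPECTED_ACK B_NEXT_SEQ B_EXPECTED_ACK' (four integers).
After event 0: A_seq=1142 A_ack=0 B_seq=0 B_ack=1142
After event 1: A_seq=1142 A_ack=112 B_seq=112 B_ack=1142
After event 2: A_seq=1284 A_ack=112 B_seq=112 B_ack=1142
After event 3: A_seq=1381 A_ack=112 B_seq=112 B_ack=1142
After event 4: A_seq=1381 A_ack=112 B_seq=112 B_ack=1381
After event 5: A_seq=1381 A_ack=112 B_seq=112 B_ack=1381
After event 6: A_seq=1441 A_ack=112 B_seq=112 B_ack=1441

1441 112 112 1441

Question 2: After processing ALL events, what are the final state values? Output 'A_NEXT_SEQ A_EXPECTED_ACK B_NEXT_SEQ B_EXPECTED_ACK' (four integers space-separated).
After event 0: A_seq=1142 A_ack=0 B_seq=0 B_ack=1142
After event 1: A_seq=1142 A_ack=112 B_seq=112 B_ack=1142
After event 2: A_seq=1284 A_ack=112 B_seq=112 B_ack=1142
After event 3: A_seq=1381 A_ack=112 B_seq=112 B_ack=1142
After event 4: A_seq=1381 A_ack=112 B_seq=112 B_ack=1381
After event 5: A_seq=1381 A_ack=112 B_seq=112 B_ack=1381
After event 6: A_seq=1441 A_ack=112 B_seq=112 B_ack=1441

Answer: 1441 112 112 1441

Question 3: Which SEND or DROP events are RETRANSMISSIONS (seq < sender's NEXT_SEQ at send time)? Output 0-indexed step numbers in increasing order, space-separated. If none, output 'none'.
Answer: 4

Derivation:
Step 0: SEND seq=1000 -> fresh
Step 1: SEND seq=0 -> fresh
Step 2: DROP seq=1142 -> fresh
Step 3: SEND seq=1284 -> fresh
Step 4: SEND seq=1142 -> retransmit
Step 6: SEND seq=1381 -> fresh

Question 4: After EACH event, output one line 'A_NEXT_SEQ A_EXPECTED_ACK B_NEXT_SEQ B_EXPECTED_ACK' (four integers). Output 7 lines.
1142 0 0 1142
1142 112 112 1142
1284 112 112 1142
1381 112 112 1142
1381 112 112 1381
1381 112 112 1381
1441 112 112 1441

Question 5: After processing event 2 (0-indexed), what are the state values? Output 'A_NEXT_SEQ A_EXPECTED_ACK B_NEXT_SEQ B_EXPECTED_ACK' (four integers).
After event 0: A_seq=1142 A_ack=0 B_seq=0 B_ack=1142
After event 1: A_seq=1142 A_ack=112 B_seq=112 B_ack=1142
After event 2: A_seq=1284 A_ack=112 B_seq=112 B_ack=1142

1284 112 112 1142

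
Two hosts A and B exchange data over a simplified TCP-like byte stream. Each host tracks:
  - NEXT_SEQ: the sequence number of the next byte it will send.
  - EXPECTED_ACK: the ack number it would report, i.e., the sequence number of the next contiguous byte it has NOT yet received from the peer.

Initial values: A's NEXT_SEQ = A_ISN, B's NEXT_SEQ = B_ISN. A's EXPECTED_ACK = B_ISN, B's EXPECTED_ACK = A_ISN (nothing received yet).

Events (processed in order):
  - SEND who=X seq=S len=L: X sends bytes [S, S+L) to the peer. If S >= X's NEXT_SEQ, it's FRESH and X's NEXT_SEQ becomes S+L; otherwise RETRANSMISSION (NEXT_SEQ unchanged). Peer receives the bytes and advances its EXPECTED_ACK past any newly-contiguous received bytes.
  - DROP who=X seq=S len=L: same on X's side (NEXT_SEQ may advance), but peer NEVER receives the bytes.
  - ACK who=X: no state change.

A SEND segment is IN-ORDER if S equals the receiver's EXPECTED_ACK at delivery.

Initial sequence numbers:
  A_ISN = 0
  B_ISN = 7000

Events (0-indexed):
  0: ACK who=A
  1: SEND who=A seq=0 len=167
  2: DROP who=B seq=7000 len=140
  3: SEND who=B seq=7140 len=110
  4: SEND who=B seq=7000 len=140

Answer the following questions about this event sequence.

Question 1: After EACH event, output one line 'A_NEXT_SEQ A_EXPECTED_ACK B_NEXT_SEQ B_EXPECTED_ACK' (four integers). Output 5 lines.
0 7000 7000 0
167 7000 7000 167
167 7000 7140 167
167 7000 7250 167
167 7250 7250 167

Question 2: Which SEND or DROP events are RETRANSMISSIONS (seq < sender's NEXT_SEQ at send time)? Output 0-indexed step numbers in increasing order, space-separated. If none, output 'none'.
Answer: 4

Derivation:
Step 1: SEND seq=0 -> fresh
Step 2: DROP seq=7000 -> fresh
Step 3: SEND seq=7140 -> fresh
Step 4: SEND seq=7000 -> retransmit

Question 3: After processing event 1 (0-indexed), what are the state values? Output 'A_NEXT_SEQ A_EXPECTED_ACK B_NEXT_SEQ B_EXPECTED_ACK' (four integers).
After event 0: A_seq=0 A_ack=7000 B_seq=7000 B_ack=0
After event 1: A_seq=167 A_ack=7000 B_seq=7000 B_ack=167

167 7000 7000 167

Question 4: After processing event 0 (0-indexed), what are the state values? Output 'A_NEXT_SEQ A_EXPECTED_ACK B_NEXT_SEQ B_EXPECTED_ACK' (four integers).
After event 0: A_seq=0 A_ack=7000 B_seq=7000 B_ack=0

0 7000 7000 0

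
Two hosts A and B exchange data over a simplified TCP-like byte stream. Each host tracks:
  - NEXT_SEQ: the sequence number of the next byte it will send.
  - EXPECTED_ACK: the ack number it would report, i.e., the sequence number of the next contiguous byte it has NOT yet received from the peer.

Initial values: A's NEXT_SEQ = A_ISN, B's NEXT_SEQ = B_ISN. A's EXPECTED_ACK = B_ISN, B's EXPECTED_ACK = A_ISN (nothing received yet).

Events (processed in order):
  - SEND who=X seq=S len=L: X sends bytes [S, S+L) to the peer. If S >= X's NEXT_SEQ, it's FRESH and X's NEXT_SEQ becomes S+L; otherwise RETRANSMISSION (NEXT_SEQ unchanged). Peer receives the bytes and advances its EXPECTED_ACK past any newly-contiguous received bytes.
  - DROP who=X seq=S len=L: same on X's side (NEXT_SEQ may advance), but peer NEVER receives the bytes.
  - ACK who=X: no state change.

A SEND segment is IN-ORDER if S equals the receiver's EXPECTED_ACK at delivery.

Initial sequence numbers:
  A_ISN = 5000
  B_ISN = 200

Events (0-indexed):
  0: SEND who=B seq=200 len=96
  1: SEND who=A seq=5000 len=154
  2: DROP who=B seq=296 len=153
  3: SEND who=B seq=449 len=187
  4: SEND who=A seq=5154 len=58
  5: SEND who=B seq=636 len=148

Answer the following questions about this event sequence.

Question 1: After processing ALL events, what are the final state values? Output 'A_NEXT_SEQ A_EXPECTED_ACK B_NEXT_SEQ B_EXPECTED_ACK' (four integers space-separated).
After event 0: A_seq=5000 A_ack=296 B_seq=296 B_ack=5000
After event 1: A_seq=5154 A_ack=296 B_seq=296 B_ack=5154
After event 2: A_seq=5154 A_ack=296 B_seq=449 B_ack=5154
After event 3: A_seq=5154 A_ack=296 B_seq=636 B_ack=5154
After event 4: A_seq=5212 A_ack=296 B_seq=636 B_ack=5212
After event 5: A_seq=5212 A_ack=296 B_seq=784 B_ack=5212

Answer: 5212 296 784 5212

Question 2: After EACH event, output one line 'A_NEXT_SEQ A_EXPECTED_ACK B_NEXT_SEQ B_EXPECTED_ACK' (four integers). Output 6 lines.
5000 296 296 5000
5154 296 296 5154
5154 296 449 5154
5154 296 636 5154
5212 296 636 5212
5212 296 784 5212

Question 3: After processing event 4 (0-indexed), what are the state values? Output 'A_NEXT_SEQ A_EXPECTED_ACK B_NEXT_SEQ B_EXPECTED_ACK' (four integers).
After event 0: A_seq=5000 A_ack=296 B_seq=296 B_ack=5000
After event 1: A_seq=5154 A_ack=296 B_seq=296 B_ack=5154
After event 2: A_seq=5154 A_ack=296 B_seq=449 B_ack=5154
After event 3: A_seq=5154 A_ack=296 B_seq=636 B_ack=5154
After event 4: A_seq=5212 A_ack=296 B_seq=636 B_ack=5212

5212 296 636 5212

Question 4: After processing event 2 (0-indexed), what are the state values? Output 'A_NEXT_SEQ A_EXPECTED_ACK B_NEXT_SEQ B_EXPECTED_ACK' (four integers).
After event 0: A_seq=5000 A_ack=296 B_seq=296 B_ack=5000
After event 1: A_seq=5154 A_ack=296 B_seq=296 B_ack=5154
After event 2: A_seq=5154 A_ack=296 B_seq=449 B_ack=5154

5154 296 449 5154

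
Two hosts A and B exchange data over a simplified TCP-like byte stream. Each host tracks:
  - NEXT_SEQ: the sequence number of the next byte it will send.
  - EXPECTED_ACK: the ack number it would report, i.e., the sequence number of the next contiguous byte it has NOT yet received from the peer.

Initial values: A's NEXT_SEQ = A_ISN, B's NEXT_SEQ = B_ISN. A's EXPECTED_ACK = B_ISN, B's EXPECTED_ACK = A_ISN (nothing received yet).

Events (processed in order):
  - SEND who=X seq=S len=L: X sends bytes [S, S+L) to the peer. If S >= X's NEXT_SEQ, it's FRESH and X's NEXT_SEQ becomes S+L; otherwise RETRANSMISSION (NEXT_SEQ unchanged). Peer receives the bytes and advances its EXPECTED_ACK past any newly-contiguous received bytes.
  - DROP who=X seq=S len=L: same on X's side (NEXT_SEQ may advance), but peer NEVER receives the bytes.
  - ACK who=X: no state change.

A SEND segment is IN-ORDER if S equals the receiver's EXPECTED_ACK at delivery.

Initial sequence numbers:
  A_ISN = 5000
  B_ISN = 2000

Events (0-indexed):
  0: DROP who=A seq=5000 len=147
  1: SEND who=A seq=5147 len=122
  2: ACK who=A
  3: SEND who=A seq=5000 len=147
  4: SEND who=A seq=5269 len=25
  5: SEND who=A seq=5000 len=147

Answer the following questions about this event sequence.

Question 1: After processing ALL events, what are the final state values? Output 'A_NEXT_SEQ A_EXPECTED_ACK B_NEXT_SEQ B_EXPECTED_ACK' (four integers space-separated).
Answer: 5294 2000 2000 5294

Derivation:
After event 0: A_seq=5147 A_ack=2000 B_seq=2000 B_ack=5000
After event 1: A_seq=5269 A_ack=2000 B_seq=2000 B_ack=5000
After event 2: A_seq=5269 A_ack=2000 B_seq=2000 B_ack=5000
After event 3: A_seq=5269 A_ack=2000 B_seq=2000 B_ack=5269
After event 4: A_seq=5294 A_ack=2000 B_seq=2000 B_ack=5294
After event 5: A_seq=5294 A_ack=2000 B_seq=2000 B_ack=5294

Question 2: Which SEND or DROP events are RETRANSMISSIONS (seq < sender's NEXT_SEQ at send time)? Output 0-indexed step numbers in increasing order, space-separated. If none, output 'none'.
Step 0: DROP seq=5000 -> fresh
Step 1: SEND seq=5147 -> fresh
Step 3: SEND seq=5000 -> retransmit
Step 4: SEND seq=5269 -> fresh
Step 5: SEND seq=5000 -> retransmit

Answer: 3 5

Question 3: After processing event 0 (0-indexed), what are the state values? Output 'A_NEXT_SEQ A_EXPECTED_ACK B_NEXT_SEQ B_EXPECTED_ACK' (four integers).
After event 0: A_seq=5147 A_ack=2000 B_seq=2000 B_ack=5000

5147 2000 2000 5000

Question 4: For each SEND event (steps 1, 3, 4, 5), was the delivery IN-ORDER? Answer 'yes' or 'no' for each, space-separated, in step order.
Answer: no yes yes no

Derivation:
Step 1: SEND seq=5147 -> out-of-order
Step 3: SEND seq=5000 -> in-order
Step 4: SEND seq=5269 -> in-order
Step 5: SEND seq=5000 -> out-of-order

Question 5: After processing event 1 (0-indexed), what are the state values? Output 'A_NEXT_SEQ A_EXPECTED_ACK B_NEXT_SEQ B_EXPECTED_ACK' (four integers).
After event 0: A_seq=5147 A_ack=2000 B_seq=2000 B_ack=5000
After event 1: A_seq=5269 A_ack=2000 B_seq=2000 B_ack=5000

5269 2000 2000 5000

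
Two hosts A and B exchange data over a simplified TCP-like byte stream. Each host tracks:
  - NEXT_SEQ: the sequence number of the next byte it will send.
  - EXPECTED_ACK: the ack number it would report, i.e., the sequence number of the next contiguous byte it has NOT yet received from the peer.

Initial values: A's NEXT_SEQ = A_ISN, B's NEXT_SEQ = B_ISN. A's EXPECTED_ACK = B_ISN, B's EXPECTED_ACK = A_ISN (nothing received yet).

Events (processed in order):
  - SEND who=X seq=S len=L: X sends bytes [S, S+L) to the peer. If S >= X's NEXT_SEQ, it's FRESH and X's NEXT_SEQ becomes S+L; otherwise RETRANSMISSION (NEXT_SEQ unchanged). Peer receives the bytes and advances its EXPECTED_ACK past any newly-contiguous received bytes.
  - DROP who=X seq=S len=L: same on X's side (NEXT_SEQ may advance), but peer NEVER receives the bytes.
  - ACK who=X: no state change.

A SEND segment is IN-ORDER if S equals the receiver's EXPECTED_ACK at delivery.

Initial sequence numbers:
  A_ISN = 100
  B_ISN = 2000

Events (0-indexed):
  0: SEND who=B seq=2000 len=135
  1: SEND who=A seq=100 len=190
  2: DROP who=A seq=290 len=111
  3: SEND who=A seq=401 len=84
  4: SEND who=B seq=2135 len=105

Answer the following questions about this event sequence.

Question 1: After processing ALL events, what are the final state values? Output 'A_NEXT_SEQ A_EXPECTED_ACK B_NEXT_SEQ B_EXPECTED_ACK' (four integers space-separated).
Answer: 485 2240 2240 290

Derivation:
After event 0: A_seq=100 A_ack=2135 B_seq=2135 B_ack=100
After event 1: A_seq=290 A_ack=2135 B_seq=2135 B_ack=290
After event 2: A_seq=401 A_ack=2135 B_seq=2135 B_ack=290
After event 3: A_seq=485 A_ack=2135 B_seq=2135 B_ack=290
After event 4: A_seq=485 A_ack=2240 B_seq=2240 B_ack=290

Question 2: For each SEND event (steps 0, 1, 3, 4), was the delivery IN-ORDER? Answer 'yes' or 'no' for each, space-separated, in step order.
Answer: yes yes no yes

Derivation:
Step 0: SEND seq=2000 -> in-order
Step 1: SEND seq=100 -> in-order
Step 3: SEND seq=401 -> out-of-order
Step 4: SEND seq=2135 -> in-order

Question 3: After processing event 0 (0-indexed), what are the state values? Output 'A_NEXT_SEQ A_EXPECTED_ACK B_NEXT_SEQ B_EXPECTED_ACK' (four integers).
After event 0: A_seq=100 A_ack=2135 B_seq=2135 B_ack=100

100 2135 2135 100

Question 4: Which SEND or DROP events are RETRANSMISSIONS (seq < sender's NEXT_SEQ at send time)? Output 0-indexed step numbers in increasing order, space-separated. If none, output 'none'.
Step 0: SEND seq=2000 -> fresh
Step 1: SEND seq=100 -> fresh
Step 2: DROP seq=290 -> fresh
Step 3: SEND seq=401 -> fresh
Step 4: SEND seq=2135 -> fresh

Answer: none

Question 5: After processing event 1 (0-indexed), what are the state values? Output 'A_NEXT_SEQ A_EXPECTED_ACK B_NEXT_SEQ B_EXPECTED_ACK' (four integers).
After event 0: A_seq=100 A_ack=2135 B_seq=2135 B_ack=100
After event 1: A_seq=290 A_ack=2135 B_seq=2135 B_ack=290

290 2135 2135 290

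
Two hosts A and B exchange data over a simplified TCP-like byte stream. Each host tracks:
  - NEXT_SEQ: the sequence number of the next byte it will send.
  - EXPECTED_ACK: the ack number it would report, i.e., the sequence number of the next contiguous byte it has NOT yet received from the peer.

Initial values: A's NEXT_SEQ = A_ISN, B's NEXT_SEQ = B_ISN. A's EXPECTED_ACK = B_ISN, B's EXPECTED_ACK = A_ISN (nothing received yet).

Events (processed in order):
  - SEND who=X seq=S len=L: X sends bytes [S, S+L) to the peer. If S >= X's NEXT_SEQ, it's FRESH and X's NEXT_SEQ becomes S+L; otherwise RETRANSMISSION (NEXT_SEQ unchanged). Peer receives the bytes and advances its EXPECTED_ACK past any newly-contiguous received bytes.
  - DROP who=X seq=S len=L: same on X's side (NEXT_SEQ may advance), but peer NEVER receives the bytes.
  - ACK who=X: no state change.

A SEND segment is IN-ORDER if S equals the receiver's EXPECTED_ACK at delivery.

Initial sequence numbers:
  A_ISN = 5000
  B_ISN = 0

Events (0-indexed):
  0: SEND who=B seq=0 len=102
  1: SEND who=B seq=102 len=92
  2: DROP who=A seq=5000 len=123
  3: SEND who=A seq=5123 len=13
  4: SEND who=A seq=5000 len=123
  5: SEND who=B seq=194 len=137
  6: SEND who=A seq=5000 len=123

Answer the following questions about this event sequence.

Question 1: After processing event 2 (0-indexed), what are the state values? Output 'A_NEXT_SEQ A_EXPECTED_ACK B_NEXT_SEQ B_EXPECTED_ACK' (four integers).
After event 0: A_seq=5000 A_ack=102 B_seq=102 B_ack=5000
After event 1: A_seq=5000 A_ack=194 B_seq=194 B_ack=5000
After event 2: A_seq=5123 A_ack=194 B_seq=194 B_ack=5000

5123 194 194 5000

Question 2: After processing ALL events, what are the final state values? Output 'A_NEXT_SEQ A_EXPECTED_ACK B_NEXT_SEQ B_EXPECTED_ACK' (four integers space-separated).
After event 0: A_seq=5000 A_ack=102 B_seq=102 B_ack=5000
After event 1: A_seq=5000 A_ack=194 B_seq=194 B_ack=5000
After event 2: A_seq=5123 A_ack=194 B_seq=194 B_ack=5000
After event 3: A_seq=5136 A_ack=194 B_seq=194 B_ack=5000
After event 4: A_seq=5136 A_ack=194 B_seq=194 B_ack=5136
After event 5: A_seq=5136 A_ack=331 B_seq=331 B_ack=5136
After event 6: A_seq=5136 A_ack=331 B_seq=331 B_ack=5136

Answer: 5136 331 331 5136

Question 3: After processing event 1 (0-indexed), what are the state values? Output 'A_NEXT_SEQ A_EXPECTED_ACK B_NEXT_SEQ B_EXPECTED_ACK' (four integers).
After event 0: A_seq=5000 A_ack=102 B_seq=102 B_ack=5000
After event 1: A_seq=5000 A_ack=194 B_seq=194 B_ack=5000

5000 194 194 5000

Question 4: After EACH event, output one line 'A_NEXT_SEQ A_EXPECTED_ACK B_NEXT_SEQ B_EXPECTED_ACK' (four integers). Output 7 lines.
5000 102 102 5000
5000 194 194 5000
5123 194 194 5000
5136 194 194 5000
5136 194 194 5136
5136 331 331 5136
5136 331 331 5136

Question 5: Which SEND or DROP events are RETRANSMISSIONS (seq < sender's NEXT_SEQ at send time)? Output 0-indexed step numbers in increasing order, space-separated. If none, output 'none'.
Answer: 4 6

Derivation:
Step 0: SEND seq=0 -> fresh
Step 1: SEND seq=102 -> fresh
Step 2: DROP seq=5000 -> fresh
Step 3: SEND seq=5123 -> fresh
Step 4: SEND seq=5000 -> retransmit
Step 5: SEND seq=194 -> fresh
Step 6: SEND seq=5000 -> retransmit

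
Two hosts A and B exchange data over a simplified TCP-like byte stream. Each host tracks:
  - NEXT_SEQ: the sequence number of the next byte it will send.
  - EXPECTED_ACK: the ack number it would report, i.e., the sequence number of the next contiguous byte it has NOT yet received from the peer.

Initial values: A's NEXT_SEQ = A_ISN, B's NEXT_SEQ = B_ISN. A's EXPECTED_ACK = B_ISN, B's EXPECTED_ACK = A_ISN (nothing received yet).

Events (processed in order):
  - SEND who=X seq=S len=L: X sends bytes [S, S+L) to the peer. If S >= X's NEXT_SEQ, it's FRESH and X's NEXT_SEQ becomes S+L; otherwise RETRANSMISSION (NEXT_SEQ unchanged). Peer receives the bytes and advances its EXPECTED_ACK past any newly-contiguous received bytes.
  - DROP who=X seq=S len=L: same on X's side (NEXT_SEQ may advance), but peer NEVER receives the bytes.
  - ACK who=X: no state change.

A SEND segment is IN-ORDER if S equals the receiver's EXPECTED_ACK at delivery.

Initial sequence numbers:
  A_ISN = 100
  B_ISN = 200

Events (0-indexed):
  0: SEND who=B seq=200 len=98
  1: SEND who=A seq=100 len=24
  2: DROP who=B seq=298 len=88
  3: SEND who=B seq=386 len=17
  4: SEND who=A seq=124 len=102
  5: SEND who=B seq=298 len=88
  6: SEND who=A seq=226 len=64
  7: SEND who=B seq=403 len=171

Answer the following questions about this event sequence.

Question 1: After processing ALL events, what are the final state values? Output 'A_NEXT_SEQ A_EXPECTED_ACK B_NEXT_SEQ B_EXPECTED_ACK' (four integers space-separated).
After event 0: A_seq=100 A_ack=298 B_seq=298 B_ack=100
After event 1: A_seq=124 A_ack=298 B_seq=298 B_ack=124
After event 2: A_seq=124 A_ack=298 B_seq=386 B_ack=124
After event 3: A_seq=124 A_ack=298 B_seq=403 B_ack=124
After event 4: A_seq=226 A_ack=298 B_seq=403 B_ack=226
After event 5: A_seq=226 A_ack=403 B_seq=403 B_ack=226
After event 6: A_seq=290 A_ack=403 B_seq=403 B_ack=290
After event 7: A_seq=290 A_ack=574 B_seq=574 B_ack=290

Answer: 290 574 574 290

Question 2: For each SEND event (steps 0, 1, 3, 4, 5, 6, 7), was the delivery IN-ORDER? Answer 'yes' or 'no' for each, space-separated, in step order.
Step 0: SEND seq=200 -> in-order
Step 1: SEND seq=100 -> in-order
Step 3: SEND seq=386 -> out-of-order
Step 4: SEND seq=124 -> in-order
Step 5: SEND seq=298 -> in-order
Step 6: SEND seq=226 -> in-order
Step 7: SEND seq=403 -> in-order

Answer: yes yes no yes yes yes yes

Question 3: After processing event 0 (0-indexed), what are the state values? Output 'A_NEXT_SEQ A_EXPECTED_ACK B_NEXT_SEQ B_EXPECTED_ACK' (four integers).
After event 0: A_seq=100 A_ack=298 B_seq=298 B_ack=100

100 298 298 100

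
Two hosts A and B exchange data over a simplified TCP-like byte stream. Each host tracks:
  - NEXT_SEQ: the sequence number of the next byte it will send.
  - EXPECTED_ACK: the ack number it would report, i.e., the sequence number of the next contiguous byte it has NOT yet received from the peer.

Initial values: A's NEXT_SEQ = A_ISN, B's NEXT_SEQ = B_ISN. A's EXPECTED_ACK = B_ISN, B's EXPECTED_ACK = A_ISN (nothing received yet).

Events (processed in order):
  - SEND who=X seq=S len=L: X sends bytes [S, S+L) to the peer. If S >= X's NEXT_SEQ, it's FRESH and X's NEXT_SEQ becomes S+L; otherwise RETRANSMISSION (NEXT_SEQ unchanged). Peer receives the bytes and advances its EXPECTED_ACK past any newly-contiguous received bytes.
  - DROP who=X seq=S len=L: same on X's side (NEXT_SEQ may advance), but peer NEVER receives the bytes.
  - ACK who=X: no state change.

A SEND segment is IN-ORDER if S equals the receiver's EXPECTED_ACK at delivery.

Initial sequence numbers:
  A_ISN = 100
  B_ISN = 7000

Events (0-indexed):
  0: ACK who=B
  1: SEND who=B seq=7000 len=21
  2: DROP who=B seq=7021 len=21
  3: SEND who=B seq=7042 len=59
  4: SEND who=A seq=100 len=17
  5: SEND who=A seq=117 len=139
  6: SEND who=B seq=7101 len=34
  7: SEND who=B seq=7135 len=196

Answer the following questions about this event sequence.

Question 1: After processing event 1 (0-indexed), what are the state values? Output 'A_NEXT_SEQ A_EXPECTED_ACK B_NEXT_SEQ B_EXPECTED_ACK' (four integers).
After event 0: A_seq=100 A_ack=7000 B_seq=7000 B_ack=100
After event 1: A_seq=100 A_ack=7021 B_seq=7021 B_ack=100

100 7021 7021 100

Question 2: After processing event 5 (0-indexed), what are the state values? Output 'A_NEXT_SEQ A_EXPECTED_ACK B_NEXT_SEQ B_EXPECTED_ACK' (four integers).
After event 0: A_seq=100 A_ack=7000 B_seq=7000 B_ack=100
After event 1: A_seq=100 A_ack=7021 B_seq=7021 B_ack=100
After event 2: A_seq=100 A_ack=7021 B_seq=7042 B_ack=100
After event 3: A_seq=100 A_ack=7021 B_seq=7101 B_ack=100
After event 4: A_seq=117 A_ack=7021 B_seq=7101 B_ack=117
After event 5: A_seq=256 A_ack=7021 B_seq=7101 B_ack=256

256 7021 7101 256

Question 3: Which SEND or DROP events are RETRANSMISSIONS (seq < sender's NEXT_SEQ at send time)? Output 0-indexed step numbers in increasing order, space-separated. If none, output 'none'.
Answer: none

Derivation:
Step 1: SEND seq=7000 -> fresh
Step 2: DROP seq=7021 -> fresh
Step 3: SEND seq=7042 -> fresh
Step 4: SEND seq=100 -> fresh
Step 5: SEND seq=117 -> fresh
Step 6: SEND seq=7101 -> fresh
Step 7: SEND seq=7135 -> fresh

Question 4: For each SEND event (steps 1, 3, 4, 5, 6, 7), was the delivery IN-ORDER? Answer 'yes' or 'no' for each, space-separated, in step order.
Step 1: SEND seq=7000 -> in-order
Step 3: SEND seq=7042 -> out-of-order
Step 4: SEND seq=100 -> in-order
Step 5: SEND seq=117 -> in-order
Step 6: SEND seq=7101 -> out-of-order
Step 7: SEND seq=7135 -> out-of-order

Answer: yes no yes yes no no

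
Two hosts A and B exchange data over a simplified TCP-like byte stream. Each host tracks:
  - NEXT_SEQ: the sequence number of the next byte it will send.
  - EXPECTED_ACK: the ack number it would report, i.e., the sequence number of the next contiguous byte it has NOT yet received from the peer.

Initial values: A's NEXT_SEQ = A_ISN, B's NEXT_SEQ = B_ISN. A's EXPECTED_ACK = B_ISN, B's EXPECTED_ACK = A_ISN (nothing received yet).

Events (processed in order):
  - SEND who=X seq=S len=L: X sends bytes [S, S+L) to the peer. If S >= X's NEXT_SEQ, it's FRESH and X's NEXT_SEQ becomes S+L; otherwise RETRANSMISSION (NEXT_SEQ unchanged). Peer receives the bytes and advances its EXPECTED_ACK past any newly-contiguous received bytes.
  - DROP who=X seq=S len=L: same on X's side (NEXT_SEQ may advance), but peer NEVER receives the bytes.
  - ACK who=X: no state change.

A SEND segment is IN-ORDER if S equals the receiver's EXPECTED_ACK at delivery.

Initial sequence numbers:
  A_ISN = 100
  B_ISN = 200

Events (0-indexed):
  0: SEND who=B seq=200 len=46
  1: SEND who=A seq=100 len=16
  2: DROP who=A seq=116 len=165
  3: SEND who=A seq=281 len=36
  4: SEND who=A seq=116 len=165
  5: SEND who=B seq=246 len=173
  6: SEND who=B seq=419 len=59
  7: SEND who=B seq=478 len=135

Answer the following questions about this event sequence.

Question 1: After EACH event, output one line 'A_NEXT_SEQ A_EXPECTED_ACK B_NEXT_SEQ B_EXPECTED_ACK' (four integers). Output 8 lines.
100 246 246 100
116 246 246 116
281 246 246 116
317 246 246 116
317 246 246 317
317 419 419 317
317 478 478 317
317 613 613 317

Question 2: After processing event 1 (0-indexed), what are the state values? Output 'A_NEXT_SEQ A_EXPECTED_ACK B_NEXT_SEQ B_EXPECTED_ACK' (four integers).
After event 0: A_seq=100 A_ack=246 B_seq=246 B_ack=100
After event 1: A_seq=116 A_ack=246 B_seq=246 B_ack=116

116 246 246 116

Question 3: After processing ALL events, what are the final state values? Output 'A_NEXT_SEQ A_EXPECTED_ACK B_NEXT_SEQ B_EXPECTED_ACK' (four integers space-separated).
Answer: 317 613 613 317

Derivation:
After event 0: A_seq=100 A_ack=246 B_seq=246 B_ack=100
After event 1: A_seq=116 A_ack=246 B_seq=246 B_ack=116
After event 2: A_seq=281 A_ack=246 B_seq=246 B_ack=116
After event 3: A_seq=317 A_ack=246 B_seq=246 B_ack=116
After event 4: A_seq=317 A_ack=246 B_seq=246 B_ack=317
After event 5: A_seq=317 A_ack=419 B_seq=419 B_ack=317
After event 6: A_seq=317 A_ack=478 B_seq=478 B_ack=317
After event 7: A_seq=317 A_ack=613 B_seq=613 B_ack=317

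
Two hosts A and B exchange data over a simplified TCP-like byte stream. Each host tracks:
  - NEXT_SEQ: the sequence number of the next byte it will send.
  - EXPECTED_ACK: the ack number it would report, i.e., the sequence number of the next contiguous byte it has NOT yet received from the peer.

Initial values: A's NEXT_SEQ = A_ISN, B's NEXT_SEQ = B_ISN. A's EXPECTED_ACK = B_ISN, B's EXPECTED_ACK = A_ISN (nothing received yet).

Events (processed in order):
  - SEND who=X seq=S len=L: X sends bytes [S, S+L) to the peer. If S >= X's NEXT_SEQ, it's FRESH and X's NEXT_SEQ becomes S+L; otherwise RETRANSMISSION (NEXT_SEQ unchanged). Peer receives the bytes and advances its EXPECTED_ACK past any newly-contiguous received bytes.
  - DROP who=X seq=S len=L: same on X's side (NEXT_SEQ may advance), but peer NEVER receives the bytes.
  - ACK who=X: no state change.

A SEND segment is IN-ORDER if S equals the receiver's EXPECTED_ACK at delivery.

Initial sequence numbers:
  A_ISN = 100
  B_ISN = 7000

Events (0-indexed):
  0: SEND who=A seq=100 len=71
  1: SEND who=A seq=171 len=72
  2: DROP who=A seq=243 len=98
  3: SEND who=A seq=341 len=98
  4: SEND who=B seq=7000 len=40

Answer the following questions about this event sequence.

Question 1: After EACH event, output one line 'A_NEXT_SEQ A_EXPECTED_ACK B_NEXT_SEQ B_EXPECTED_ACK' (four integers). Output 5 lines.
171 7000 7000 171
243 7000 7000 243
341 7000 7000 243
439 7000 7000 243
439 7040 7040 243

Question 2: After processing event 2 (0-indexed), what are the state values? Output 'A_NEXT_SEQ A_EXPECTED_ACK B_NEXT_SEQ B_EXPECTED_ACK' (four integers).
After event 0: A_seq=171 A_ack=7000 B_seq=7000 B_ack=171
After event 1: A_seq=243 A_ack=7000 B_seq=7000 B_ack=243
After event 2: A_seq=341 A_ack=7000 B_seq=7000 B_ack=243

341 7000 7000 243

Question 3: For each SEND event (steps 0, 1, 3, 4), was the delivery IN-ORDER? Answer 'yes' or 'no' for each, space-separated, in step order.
Step 0: SEND seq=100 -> in-order
Step 1: SEND seq=171 -> in-order
Step 3: SEND seq=341 -> out-of-order
Step 4: SEND seq=7000 -> in-order

Answer: yes yes no yes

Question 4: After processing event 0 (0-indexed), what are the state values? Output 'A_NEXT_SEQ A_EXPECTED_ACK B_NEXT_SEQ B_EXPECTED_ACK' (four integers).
After event 0: A_seq=171 A_ack=7000 B_seq=7000 B_ack=171

171 7000 7000 171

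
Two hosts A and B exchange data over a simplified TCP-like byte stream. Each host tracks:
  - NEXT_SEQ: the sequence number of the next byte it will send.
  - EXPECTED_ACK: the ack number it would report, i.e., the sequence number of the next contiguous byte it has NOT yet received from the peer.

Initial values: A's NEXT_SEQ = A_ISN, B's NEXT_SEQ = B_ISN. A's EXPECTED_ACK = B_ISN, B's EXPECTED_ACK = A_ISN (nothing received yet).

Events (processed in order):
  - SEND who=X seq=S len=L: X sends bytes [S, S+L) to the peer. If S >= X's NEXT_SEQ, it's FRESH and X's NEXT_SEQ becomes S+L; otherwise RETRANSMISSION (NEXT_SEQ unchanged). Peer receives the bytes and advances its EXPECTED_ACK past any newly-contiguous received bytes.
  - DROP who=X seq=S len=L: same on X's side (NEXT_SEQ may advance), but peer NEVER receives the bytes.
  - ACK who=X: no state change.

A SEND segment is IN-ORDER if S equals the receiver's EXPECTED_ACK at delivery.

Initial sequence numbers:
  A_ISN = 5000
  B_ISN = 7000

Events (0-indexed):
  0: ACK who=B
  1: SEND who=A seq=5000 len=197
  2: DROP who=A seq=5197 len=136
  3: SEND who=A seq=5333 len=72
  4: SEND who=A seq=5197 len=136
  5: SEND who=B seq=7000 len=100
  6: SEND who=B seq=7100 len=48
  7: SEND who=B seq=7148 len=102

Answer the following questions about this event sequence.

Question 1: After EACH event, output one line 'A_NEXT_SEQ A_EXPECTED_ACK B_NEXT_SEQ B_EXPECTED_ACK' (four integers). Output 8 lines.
5000 7000 7000 5000
5197 7000 7000 5197
5333 7000 7000 5197
5405 7000 7000 5197
5405 7000 7000 5405
5405 7100 7100 5405
5405 7148 7148 5405
5405 7250 7250 5405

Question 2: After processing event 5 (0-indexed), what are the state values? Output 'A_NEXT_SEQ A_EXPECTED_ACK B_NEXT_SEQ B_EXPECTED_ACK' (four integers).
After event 0: A_seq=5000 A_ack=7000 B_seq=7000 B_ack=5000
After event 1: A_seq=5197 A_ack=7000 B_seq=7000 B_ack=5197
After event 2: A_seq=5333 A_ack=7000 B_seq=7000 B_ack=5197
After event 3: A_seq=5405 A_ack=7000 B_seq=7000 B_ack=5197
After event 4: A_seq=5405 A_ack=7000 B_seq=7000 B_ack=5405
After event 5: A_seq=5405 A_ack=7100 B_seq=7100 B_ack=5405

5405 7100 7100 5405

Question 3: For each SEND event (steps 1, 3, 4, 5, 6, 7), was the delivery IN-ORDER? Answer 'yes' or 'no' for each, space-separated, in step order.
Answer: yes no yes yes yes yes

Derivation:
Step 1: SEND seq=5000 -> in-order
Step 3: SEND seq=5333 -> out-of-order
Step 4: SEND seq=5197 -> in-order
Step 5: SEND seq=7000 -> in-order
Step 6: SEND seq=7100 -> in-order
Step 7: SEND seq=7148 -> in-order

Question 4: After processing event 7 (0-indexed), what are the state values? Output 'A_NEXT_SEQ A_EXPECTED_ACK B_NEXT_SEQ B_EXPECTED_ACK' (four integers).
After event 0: A_seq=5000 A_ack=7000 B_seq=7000 B_ack=5000
After event 1: A_seq=5197 A_ack=7000 B_seq=7000 B_ack=5197
After event 2: A_seq=5333 A_ack=7000 B_seq=7000 B_ack=5197
After event 3: A_seq=5405 A_ack=7000 B_seq=7000 B_ack=5197
After event 4: A_seq=5405 A_ack=7000 B_seq=7000 B_ack=5405
After event 5: A_seq=5405 A_ack=7100 B_seq=7100 B_ack=5405
After event 6: A_seq=5405 A_ack=7148 B_seq=7148 B_ack=5405
After event 7: A_seq=5405 A_ack=7250 B_seq=7250 B_ack=5405

5405 7250 7250 5405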